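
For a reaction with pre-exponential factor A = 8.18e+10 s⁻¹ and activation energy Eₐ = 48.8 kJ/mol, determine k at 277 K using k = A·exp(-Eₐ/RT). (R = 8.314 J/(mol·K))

5.13e+01 s⁻¹

Step 1: Use the Arrhenius equation: k = A × exp(-Eₐ/RT)
Step 2: Convert Eₐ to J/mol: 48.8 kJ/mol = 48800 J/mol
Step 3: Calculate the exponent: -Eₐ/(RT) = -48800/(8.314 × 277) = -21.18995
Step 4: k = 8.18e+10 × exp(-21.18995)
Step 5: k = 8.18e+10 × 6.27078e-10 = 5.1295e+01 s⁻¹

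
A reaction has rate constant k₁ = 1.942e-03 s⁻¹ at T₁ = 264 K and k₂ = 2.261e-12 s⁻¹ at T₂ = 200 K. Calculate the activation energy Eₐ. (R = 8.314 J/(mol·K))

141.1 kJ/mol

Step 1: Use the two-temperature Arrhenius form: ln(k₂/k₁) = -Eₐ/R × (1/T₂ - 1/T₁)
Step 2: ln(k₂/k₁) = ln(2.261e-12/1.942e-03) = ln(1.16426e-09) = -20.5712
Step 3: 1/T₂ - 1/T₁ = 1/200 - 1/264 = 1.212121e-03 K⁻¹
Step 4: Eₐ = -R × ln(k₂/k₁) / (1/T₂ - 1/T₁) = -8.314 × -20.5712 / 1.212121e-03
Step 5: Eₐ = 1.4110e+05 J/mol = 141.1 kJ/mol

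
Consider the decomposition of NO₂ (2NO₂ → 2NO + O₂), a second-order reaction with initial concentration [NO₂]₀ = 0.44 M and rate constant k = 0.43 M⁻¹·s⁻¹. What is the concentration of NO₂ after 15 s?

0.1146 M

Step 1: For a second-order reaction: 1/[NO₂] = 1/[NO₂]₀ + kt
Step 2: 1/[NO₂] = 1/0.44 + 0.43 × 15
Step 3: 1/[NO₂] = 2.273 + 6.45 = 8.723
Step 4: [NO₂] = 1/8.723 = 0.1146 M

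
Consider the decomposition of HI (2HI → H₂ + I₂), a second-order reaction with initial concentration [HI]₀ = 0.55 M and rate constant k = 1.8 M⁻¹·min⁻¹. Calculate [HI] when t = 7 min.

0.06936 M

Step 1: For a second-order reaction: 1/[HI] = 1/[HI]₀ + kt
Step 2: 1/[HI] = 1/0.55 + 1.8 × 7
Step 3: 1/[HI] = 1.818 + 12.6 = 14.42
Step 4: [HI] = 1/14.42 = 0.06936 M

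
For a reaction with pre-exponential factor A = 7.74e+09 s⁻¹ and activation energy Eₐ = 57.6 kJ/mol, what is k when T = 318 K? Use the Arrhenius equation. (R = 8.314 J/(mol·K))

2.67e+00 s⁻¹

Step 1: Use the Arrhenius equation: k = A × exp(-Eₐ/RT)
Step 2: Convert Eₐ to J/mol: 57.6 kJ/mol = 57600 J/mol
Step 3: Calculate the exponent: -Eₐ/(RT) = -57600/(8.314 × 318) = -21.78639
Step 4: k = 7.74e+09 × exp(-21.78639)
Step 5: k = 7.74e+09 × 3.45375e-10 = 2.6732e+00 s⁻¹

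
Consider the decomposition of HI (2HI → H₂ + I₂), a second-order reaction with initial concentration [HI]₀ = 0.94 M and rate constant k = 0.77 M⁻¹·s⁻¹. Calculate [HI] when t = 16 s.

0.07472 M

Step 1: For a second-order reaction: 1/[HI] = 1/[HI]₀ + kt
Step 2: 1/[HI] = 1/0.94 + 0.77 × 16
Step 3: 1/[HI] = 1.064 + 12.32 = 13.38
Step 4: [HI] = 1/13.38 = 0.07472 M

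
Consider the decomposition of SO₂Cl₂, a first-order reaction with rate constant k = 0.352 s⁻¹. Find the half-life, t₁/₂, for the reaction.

1.969 s

Step 1: For a first-order reaction, t₁/₂ = ln(2)/k
Step 2: t₁/₂ = ln(2)/0.352
Step 3: t₁/₂ = 0.6931/0.352 = 1.969 s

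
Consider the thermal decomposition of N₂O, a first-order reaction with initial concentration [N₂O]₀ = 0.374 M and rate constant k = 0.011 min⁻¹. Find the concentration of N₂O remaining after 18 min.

0.3068 M

Step 1: For a first-order reaction: [N₂O] = [N₂O]₀ × e^(-kt)
Step 2: [N₂O] = 0.374 × e^(-0.011 × 18)
Step 3: [N₂O] = 0.374 × e^(-0.198)
Step 4: [N₂O] = 0.374 × 0.82037 = 0.3068 M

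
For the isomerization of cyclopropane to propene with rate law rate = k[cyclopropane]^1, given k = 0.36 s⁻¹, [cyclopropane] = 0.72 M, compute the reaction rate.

0.2592 M/s

Step 1: Identify the rate law: rate = k[cyclopropane]^1
Step 2: Substitute values: rate = 0.36 × (0.72)^1
Step 3: Calculate: rate = 0.36 × 0.72 = 0.2592 M/s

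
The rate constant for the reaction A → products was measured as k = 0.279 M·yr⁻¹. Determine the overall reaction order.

zeroth order (0)

Step 1: The units of k for an nth-order reaction are (concentration)^(1-n)·(time)⁻¹.
Step 2: Here k has units M·yr⁻¹, so the concentration exponent is 1.
Step 3: 1 - n = 1 ⇒ n = 0. The reaction is zeroth order.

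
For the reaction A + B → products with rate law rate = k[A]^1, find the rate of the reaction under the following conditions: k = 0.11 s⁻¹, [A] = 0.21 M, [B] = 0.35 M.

0.0231 M/s

Step 1: The rate law is rate = k[A]^1
Step 2: Note that the rate does not depend on [B] (zero order in B).
Step 3: rate = 0.11 × (0.21)^1 = 0.0231 M/s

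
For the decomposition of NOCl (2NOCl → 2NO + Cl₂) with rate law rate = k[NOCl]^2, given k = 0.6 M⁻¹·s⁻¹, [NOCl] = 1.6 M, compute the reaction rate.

1.536 M/s

Step 1: Identify the rate law: rate = k[NOCl]^2
Step 2: Substitute values: rate = 0.6 × (1.6)^2
Step 3: Calculate: rate = 0.6 × 2.56 = 1.536 M/s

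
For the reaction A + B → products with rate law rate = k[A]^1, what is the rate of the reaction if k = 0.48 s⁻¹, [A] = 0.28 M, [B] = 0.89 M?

0.1344 M/s

Step 1: The rate law is rate = k[A]^1
Step 2: Note that the rate does not depend on [B] (zero order in B).
Step 3: rate = 0.48 × (0.28)^1 = 0.1344 M/s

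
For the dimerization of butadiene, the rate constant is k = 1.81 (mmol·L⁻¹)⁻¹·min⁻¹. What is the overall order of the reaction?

second order (2)

Step 1: The units of k for an nth-order reaction are (concentration)^(1-n)·(time)⁻¹.
Step 2: Here k has units (mmol·L⁻¹)⁻¹·min⁻¹, so the concentration exponent is -1.
Step 3: 1 - n = -1 ⇒ n = 2. The reaction is second order.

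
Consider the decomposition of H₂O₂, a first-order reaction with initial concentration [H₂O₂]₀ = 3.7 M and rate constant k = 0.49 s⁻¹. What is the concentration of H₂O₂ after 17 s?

0.0008923 M

Step 1: For a first-order reaction: [H₂O₂] = [H₂O₂]₀ × e^(-kt)
Step 2: [H₂O₂] = 3.7 × e^(-0.49 × 17)
Step 3: [H₂O₂] = 3.7 × e^(-8.33)
Step 4: [H₂O₂] = 3.7 × 0.000241172 = 0.0008923 M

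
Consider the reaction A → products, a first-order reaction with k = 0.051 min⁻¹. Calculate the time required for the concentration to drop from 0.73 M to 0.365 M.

13.59 min

Step 1: For first-order: t = ln([A]₀/[A])/k
Step 2: t = ln(0.73/0.365)/0.051
Step 3: t = ln(2)/0.051
Step 4: t = 0.6931/0.051 = 13.59 min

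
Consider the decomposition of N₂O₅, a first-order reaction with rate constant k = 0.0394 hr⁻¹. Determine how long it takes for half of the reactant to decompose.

17.59 hr

Step 1: For a first-order reaction, t₁/₂ = ln(2)/k
Step 2: t₁/₂ = ln(2)/0.0394
Step 3: t₁/₂ = 0.6931/0.0394 = 17.59 hr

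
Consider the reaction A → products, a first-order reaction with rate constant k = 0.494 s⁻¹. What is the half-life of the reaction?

1.403 s

Step 1: For a first-order reaction, t₁/₂ = ln(2)/k
Step 2: t₁/₂ = ln(2)/0.494
Step 3: t₁/₂ = 0.6931/0.494 = 1.403 s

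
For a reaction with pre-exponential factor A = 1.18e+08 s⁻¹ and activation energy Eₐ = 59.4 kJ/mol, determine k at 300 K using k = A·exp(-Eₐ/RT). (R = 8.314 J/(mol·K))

5.36e-03 s⁻¹

Step 1: Use the Arrhenius equation: k = A × exp(-Eₐ/RT)
Step 2: Convert Eₐ to J/mol: 59.4 kJ/mol = 59400 J/mol
Step 3: Calculate the exponent: -Eₐ/(RT) = -59400/(8.314 × 300) = -23.81525
Step 4: k = 1.18e+08 × exp(-23.81525)
Step 5: k = 1.18e+08 × 4.54118e-11 = 5.3586e-03 s⁻¹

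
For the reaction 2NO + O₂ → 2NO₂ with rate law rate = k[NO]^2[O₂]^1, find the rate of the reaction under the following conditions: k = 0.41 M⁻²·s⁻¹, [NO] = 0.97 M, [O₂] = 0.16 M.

0.06172 M/s

Step 1: The rate law is rate = k[NO]^2[O₂]^1
Step 2: Substitute: rate = 0.41 × (0.97)^2 × (0.16)^1
Step 3: rate = 0.41 × 0.9409 × 0.16 = 0.061723 M/s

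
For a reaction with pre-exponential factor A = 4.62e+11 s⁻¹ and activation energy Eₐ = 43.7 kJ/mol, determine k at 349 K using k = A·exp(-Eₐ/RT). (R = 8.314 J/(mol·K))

1.33e+05 s⁻¹

Step 1: Use the Arrhenius equation: k = A × exp(-Eₐ/RT)
Step 2: Convert Eₐ to J/mol: 43.7 kJ/mol = 43700 J/mol
Step 3: Calculate the exponent: -Eₐ/(RT) = -43700/(8.314 × 349) = -15.06073
Step 4: k = 4.62e+11 × exp(-15.06073)
Step 5: k = 4.62e+11 × 2.87878e-07 = 1.3300e+05 s⁻¹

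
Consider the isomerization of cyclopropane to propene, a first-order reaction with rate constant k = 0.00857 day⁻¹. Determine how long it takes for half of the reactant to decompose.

80.88 day

Step 1: For a first-order reaction, t₁/₂ = ln(2)/k
Step 2: t₁/₂ = ln(2)/0.00857
Step 3: t₁/₂ = 0.6931/0.00857 = 80.88 day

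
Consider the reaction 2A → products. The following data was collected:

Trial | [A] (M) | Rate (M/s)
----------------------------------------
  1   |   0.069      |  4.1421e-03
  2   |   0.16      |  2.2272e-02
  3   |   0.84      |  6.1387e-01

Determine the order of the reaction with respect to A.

second order (2)

Step 1: Compare trials to find order n where rate₂/rate₁ = ([A]₂/[A]₁)^n
Step 2: rate₂/rate₁ = 2.2272e-02/4.1421e-03 = 5.377
Step 3: [A]₂/[A]₁ = 0.16/0.069 = 2.319
Step 4: n = ln(5.377)/ln(2.319) = 2.00 ≈ 2
Step 5: The reaction is second order in A.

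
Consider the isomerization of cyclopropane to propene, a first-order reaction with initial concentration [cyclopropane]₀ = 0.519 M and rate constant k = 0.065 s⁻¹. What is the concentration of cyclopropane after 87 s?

0.001816 M

Step 1: For a first-order reaction: [cyclopropane] = [cyclopropane]₀ × e^(-kt)
Step 2: [cyclopropane] = 0.519 × e^(-0.065 × 87)
Step 3: [cyclopropane] = 0.519 × e^(-5.655)
Step 4: [cyclopropane] = 0.519 × 0.00349997 = 0.001816 M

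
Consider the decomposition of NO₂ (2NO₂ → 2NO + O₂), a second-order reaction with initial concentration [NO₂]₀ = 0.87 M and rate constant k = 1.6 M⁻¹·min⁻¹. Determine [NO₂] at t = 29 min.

0.02103 M

Step 1: For a second-order reaction: 1/[NO₂] = 1/[NO₂]₀ + kt
Step 2: 1/[NO₂] = 1/0.87 + 1.6 × 29
Step 3: 1/[NO₂] = 1.149 + 46.4 = 47.55
Step 4: [NO₂] = 1/47.55 = 0.02103 M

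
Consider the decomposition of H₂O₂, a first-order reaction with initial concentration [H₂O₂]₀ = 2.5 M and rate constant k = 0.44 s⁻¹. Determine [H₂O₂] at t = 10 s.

0.03069 M

Step 1: For a first-order reaction: [H₂O₂] = [H₂O₂]₀ × e^(-kt)
Step 2: [H₂O₂] = 2.5 × e^(-0.44 × 10)
Step 3: [H₂O₂] = 2.5 × e^(-4.4)
Step 4: [H₂O₂] = 2.5 × 0.0122773 = 0.03069 M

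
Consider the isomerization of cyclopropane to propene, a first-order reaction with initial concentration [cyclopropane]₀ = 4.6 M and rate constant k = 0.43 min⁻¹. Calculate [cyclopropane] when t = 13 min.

0.01718 M

Step 1: For a first-order reaction: [cyclopropane] = [cyclopropane]₀ × e^(-kt)
Step 2: [cyclopropane] = 4.6 × e^(-0.43 × 13)
Step 3: [cyclopropane] = 4.6 × e^(-5.59)
Step 4: [cyclopropane] = 4.6 × 0.00373503 = 0.01718 M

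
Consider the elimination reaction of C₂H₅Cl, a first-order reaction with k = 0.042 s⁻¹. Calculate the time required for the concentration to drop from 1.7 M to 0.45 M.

31.65 s

Step 1: For first-order: t = ln([C₂H₅Cl]₀/[C₂H₅Cl])/k
Step 2: t = ln(1.7/0.45)/0.042
Step 3: t = ln(3.778)/0.042
Step 4: t = 1.329/0.042 = 31.65 s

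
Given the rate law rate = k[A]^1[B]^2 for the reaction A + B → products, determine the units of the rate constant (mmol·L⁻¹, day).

(mmol·L⁻¹)⁻²·day⁻¹

Step 1: Overall order = 1 + 2 = 3.
Step 2: rate has units mmol·L⁻¹·day⁻¹; [A]^1[B]^2 has units (mmol·L⁻¹)^3.
Step 3: k = rate/([A]^1[B]^2), so units of k = (mmol·L⁻¹)^(1-3)·day⁻¹ = (mmol·L⁻¹)⁻²·day⁻¹.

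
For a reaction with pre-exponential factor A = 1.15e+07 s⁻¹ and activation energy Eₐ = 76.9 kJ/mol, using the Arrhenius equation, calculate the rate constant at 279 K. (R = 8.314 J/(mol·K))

4.60e-08 s⁻¹

Step 1: Use the Arrhenius equation: k = A × exp(-Eₐ/RT)
Step 2: Convert Eₐ to J/mol: 76.9 kJ/mol = 76900 J/mol
Step 3: Calculate the exponent: -Eₐ/(RT) = -76900/(8.314 × 279) = -33.15218
Step 4: k = 1.15e+07 × exp(-33.15218)
Step 5: k = 1.15e+07 × 4.00121e-15 = 4.6014e-08 s⁻¹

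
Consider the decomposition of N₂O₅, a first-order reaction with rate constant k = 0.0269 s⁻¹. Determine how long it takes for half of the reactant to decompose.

25.77 s

Step 1: For a first-order reaction, t₁/₂ = ln(2)/k
Step 2: t₁/₂ = ln(2)/0.0269
Step 3: t₁/₂ = 0.6931/0.0269 = 25.77 s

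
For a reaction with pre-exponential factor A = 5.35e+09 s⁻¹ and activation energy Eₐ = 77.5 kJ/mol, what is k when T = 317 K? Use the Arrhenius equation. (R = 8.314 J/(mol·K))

9.07e-04 s⁻¹

Step 1: Use the Arrhenius equation: k = A × exp(-Eₐ/RT)
Step 2: Convert Eₐ to J/mol: 77.5 kJ/mol = 77500 J/mol
Step 3: Calculate the exponent: -Eₐ/(RT) = -77500/(8.314 × 317) = -29.40576
Step 4: k = 5.35e+09 × exp(-29.40576)
Step 5: k = 5.35e+09 × 1.69528e-13 = 9.0697e-04 s⁻¹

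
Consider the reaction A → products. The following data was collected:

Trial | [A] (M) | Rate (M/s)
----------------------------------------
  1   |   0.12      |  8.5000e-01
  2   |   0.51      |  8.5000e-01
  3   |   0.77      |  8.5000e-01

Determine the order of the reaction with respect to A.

zeroth order (0)

Step 1: Compare trials - when concentration changes, rate stays constant.
Step 2: rate₂/rate₁ = 8.5000e-01/8.5000e-01 = 1
Step 3: [A]₂/[A]₁ = 0.51/0.12 = 4.25
Step 4: Since rate ratio ≈ (conc ratio)^0, the reaction is zeroth order.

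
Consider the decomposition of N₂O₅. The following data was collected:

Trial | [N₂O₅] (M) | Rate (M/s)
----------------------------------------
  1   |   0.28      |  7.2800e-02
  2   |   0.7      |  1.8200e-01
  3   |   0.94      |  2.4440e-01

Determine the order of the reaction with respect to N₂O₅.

first order (1)

Step 1: Compare trials to find order n where rate₂/rate₁ = ([N₂O₅]₂/[N₂O₅]₁)^n
Step 2: rate₂/rate₁ = 1.8200e-01/7.2800e-02 = 2.5
Step 3: [N₂O₅]₂/[N₂O₅]₁ = 0.7/0.28 = 2.5
Step 4: n = ln(2.5)/ln(2.5) = 1.00 ≈ 1
Step 5: The reaction is first order in N₂O₅.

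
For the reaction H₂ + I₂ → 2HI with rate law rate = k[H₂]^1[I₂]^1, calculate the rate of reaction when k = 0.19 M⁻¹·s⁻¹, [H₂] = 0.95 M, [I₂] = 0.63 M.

0.1137 M/s

Step 1: The rate law is rate = k[H₂]^1[I₂]^1
Step 2: Substitute: rate = 0.19 × (0.95)^1 × (0.63)^1
Step 3: rate = 0.19 × 0.95 × 0.63 = 0.113715 M/s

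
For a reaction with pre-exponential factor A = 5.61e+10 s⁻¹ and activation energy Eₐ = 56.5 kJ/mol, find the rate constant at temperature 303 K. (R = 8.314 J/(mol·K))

1.02e+01 s⁻¹

Step 1: Use the Arrhenius equation: k = A × exp(-Eₐ/RT)
Step 2: Convert Eₐ to J/mol: 56.5 kJ/mol = 56500 J/mol
Step 3: Calculate the exponent: -Eₐ/(RT) = -56500/(8.314 × 303) = -22.42827
Step 4: k = 5.61e+10 × exp(-22.42827)
Step 5: k = 5.61e+10 × 1.81772e-10 = 1.0197e+01 s⁻¹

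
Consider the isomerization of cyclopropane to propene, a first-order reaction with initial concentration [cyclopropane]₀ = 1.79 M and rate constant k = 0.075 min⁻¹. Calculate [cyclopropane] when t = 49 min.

0.04538 M

Step 1: For a first-order reaction: [cyclopropane] = [cyclopropane]₀ × e^(-kt)
Step 2: [cyclopropane] = 1.79 × e^(-0.075 × 49)
Step 3: [cyclopropane] = 1.79 × e^(-3.675)
Step 4: [cyclopropane] = 1.79 × 0.0253494 = 0.04538 M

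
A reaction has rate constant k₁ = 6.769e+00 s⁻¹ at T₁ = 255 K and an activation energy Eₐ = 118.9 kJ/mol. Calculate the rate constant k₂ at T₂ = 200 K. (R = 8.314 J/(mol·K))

1.357e-06 s⁻¹

Step 1: Use the two-temperature Arrhenius form: ln(k₂/k₁) = -Eₐ/R × (1/T₂ - 1/T₁)
Step 2: Convert Eₐ to J/mol: 118.9 kJ/mol = 118900 J/mol
Step 3: 1/T₂ - 1/T₁ = 1/200 - 1/255 = 1.078431e-03 K⁻¹
Step 4: ln(k₂/k₁) = -118900/8.314 × 1.078431e-03 = -15.42283
Step 5: k₂ = k₁ × exp(-15.42283) = 6.769e+00 × 2.00424e-07 = 1.357e-06 s⁻¹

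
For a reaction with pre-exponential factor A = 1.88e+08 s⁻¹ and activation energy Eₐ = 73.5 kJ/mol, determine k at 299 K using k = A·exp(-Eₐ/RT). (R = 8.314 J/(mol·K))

2.71e-05 s⁻¹

Step 1: Use the Arrhenius equation: k = A × exp(-Eₐ/RT)
Step 2: Convert Eₐ to J/mol: 73.5 kJ/mol = 73500 J/mol
Step 3: Calculate the exponent: -Eₐ/(RT) = -73500/(8.314 × 299) = -29.56692
Step 4: k = 1.88e+08 × exp(-29.56692)
Step 5: k = 1.88e+08 × 1.44295e-13 = 2.7127e-05 s⁻¹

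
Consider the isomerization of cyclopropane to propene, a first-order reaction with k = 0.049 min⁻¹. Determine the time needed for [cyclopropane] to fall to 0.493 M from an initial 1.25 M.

18.99 min

Step 1: For first-order: t = ln([cyclopropane]₀/[cyclopropane])/k
Step 2: t = ln(1.25/0.493)/0.049
Step 3: t = ln(2.535)/0.049
Step 4: t = 0.9304/0.049 = 18.99 min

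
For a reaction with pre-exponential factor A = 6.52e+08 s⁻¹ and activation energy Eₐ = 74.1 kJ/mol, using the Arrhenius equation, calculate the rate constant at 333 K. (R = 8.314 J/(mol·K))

1.55e-03 s⁻¹

Step 1: Use the Arrhenius equation: k = A × exp(-Eₐ/RT)
Step 2: Convert Eₐ to J/mol: 74.1 kJ/mol = 74100 J/mol
Step 3: Calculate the exponent: -Eₐ/(RT) = -74100/(8.314 × 333) = -26.76480
Step 4: k = 6.52e+08 × exp(-26.76480)
Step 5: k = 6.52e+08 × 2.37791e-12 = 1.5504e-03 s⁻¹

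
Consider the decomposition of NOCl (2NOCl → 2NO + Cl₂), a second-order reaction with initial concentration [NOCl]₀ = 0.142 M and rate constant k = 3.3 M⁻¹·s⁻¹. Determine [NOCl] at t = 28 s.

0.01006 M

Step 1: For a second-order reaction: 1/[NOCl] = 1/[NOCl]₀ + kt
Step 2: 1/[NOCl] = 1/0.142 + 3.3 × 28
Step 3: 1/[NOCl] = 7.042 + 92.4 = 99.44
Step 4: [NOCl] = 1/99.44 = 0.01006 M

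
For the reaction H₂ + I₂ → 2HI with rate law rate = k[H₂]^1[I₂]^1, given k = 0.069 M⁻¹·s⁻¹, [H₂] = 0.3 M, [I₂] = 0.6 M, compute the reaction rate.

0.01242 M/s

Step 1: The rate law is rate = k[H₂]^1[I₂]^1
Step 2: Substitute: rate = 0.069 × (0.3)^1 × (0.6)^1
Step 3: rate = 0.069 × 0.3 × 0.6 = 0.01242 M/s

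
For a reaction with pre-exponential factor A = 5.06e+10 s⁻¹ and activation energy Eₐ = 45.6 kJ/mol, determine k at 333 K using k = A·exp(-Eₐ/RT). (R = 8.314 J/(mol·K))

3.56e+03 s⁻¹

Step 1: Use the Arrhenius equation: k = A × exp(-Eₐ/RT)
Step 2: Convert Eₐ to J/mol: 45.6 kJ/mol = 45600 J/mol
Step 3: Calculate the exponent: -Eₐ/(RT) = -45600/(8.314 × 333) = -16.47064
Step 4: k = 5.06e+10 × exp(-16.47064)
Step 5: k = 5.06e+10 × 7.02897e-08 = 3.5567e+03 s⁻¹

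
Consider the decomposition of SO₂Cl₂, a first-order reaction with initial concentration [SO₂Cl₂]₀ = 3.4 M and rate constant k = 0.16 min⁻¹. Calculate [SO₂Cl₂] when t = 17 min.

0.224 M

Step 1: For a first-order reaction: [SO₂Cl₂] = [SO₂Cl₂]₀ × e^(-kt)
Step 2: [SO₂Cl₂] = 3.4 × e^(-0.16 × 17)
Step 3: [SO₂Cl₂] = 3.4 × e^(-2.72)
Step 4: [SO₂Cl₂] = 3.4 × 0.0658748 = 0.224 M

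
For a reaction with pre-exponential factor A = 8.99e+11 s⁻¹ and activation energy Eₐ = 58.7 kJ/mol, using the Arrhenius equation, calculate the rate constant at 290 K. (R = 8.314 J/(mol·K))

2.40e+01 s⁻¹

Step 1: Use the Arrhenius equation: k = A × exp(-Eₐ/RT)
Step 2: Convert Eₐ to J/mol: 58.7 kJ/mol = 58700 J/mol
Step 3: Calculate the exponent: -Eₐ/(RT) = -58700/(8.314 × 290) = -24.34614
Step 4: k = 8.99e+11 × exp(-24.34614)
Step 5: k = 8.99e+11 × 2.67058e-11 = 2.4009e+01 s⁻¹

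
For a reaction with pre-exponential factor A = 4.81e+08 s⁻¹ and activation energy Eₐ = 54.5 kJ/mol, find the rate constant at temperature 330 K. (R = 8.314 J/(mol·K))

1.14e+00 s⁻¹

Step 1: Use the Arrhenius equation: k = A × exp(-Eₐ/RT)
Step 2: Convert Eₐ to J/mol: 54.5 kJ/mol = 54500 J/mol
Step 3: Calculate the exponent: -Eₐ/(RT) = -54500/(8.314 × 330) = -19.86427
Step 4: k = 4.81e+08 × exp(-19.86427)
Step 5: k = 4.81e+08 × 2.36079e-09 = 1.1355e+00 s⁻¹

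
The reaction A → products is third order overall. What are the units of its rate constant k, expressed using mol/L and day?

(mol/L)⁻²·day⁻¹

Step 1: For overall order n, rate = k × (concentration)^n.
Step 2: Rate has units mol/L·day⁻¹; concentration term has units (mol/L)^3.
Step 3: k = rate / (concentration)^n, so units of k = (mol/L)^(1-3)·day⁻¹ = (mol/L)⁻²·day⁻¹.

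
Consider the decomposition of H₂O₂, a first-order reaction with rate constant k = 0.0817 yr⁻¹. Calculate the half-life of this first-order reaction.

8.484 yr

Step 1: For a first-order reaction, t₁/₂ = ln(2)/k
Step 2: t₁/₂ = ln(2)/0.0817
Step 3: t₁/₂ = 0.6931/0.0817 = 8.484 yr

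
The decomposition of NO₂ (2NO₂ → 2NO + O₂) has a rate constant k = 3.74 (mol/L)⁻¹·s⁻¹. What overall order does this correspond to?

second order (2)

Step 1: The units of k for an nth-order reaction are (concentration)^(1-n)·(time)⁻¹.
Step 2: Here k has units (mol/L)⁻¹·s⁻¹, so the concentration exponent is -1.
Step 3: 1 - n = -1 ⇒ n = 2. The reaction is second order.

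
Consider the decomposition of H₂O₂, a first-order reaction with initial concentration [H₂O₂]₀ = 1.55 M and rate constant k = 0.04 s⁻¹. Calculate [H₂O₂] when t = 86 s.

0.0497 M

Step 1: For a first-order reaction: [H₂O₂] = [H₂O₂]₀ × e^(-kt)
Step 2: [H₂O₂] = 1.55 × e^(-0.04 × 86)
Step 3: [H₂O₂] = 1.55 × e^(-3.44)
Step 4: [H₂O₂] = 1.55 × 0.0320647 = 0.0497 M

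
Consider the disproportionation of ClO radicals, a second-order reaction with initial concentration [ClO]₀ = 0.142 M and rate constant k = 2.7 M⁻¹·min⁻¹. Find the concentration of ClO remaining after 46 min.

0.007619 M

Step 1: For a second-order reaction: 1/[ClO] = 1/[ClO]₀ + kt
Step 2: 1/[ClO] = 1/0.142 + 2.7 × 46
Step 3: 1/[ClO] = 7.042 + 124.2 = 131.2
Step 4: [ClO] = 1/131.2 = 0.007619 M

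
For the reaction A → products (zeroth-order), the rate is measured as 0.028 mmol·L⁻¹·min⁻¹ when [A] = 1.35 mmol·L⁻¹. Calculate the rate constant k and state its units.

0.028 mmol·L⁻¹·min⁻¹

Step 1: For a zeroth-order reaction, rate = k (independent of concentration).
Step 2: k = rate = 0.028 mmol·L⁻¹·min⁻¹.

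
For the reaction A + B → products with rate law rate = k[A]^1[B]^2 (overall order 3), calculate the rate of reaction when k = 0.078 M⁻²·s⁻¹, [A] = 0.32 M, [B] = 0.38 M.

0.003604 M/s

Step 1: The rate law is rate = k[A]^1[B]^2, overall order = 1+2 = 3
Step 2: Substitute values: rate = 0.078 × (0.32)^1 × (0.38)^2
Step 3: rate = 0.078 × 0.32 × 0.1444 = 0.00360422 M/s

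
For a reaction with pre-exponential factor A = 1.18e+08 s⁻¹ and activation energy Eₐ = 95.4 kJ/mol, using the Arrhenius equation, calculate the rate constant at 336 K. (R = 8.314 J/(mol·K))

1.74e-07 s⁻¹

Step 1: Use the Arrhenius equation: k = A × exp(-Eₐ/RT)
Step 2: Convert Eₐ to J/mol: 95.4 kJ/mol = 95400 J/mol
Step 3: Calculate the exponent: -Eₐ/(RT) = -95400/(8.314 × 336) = -34.15066
Step 4: k = 1.18e+08 × exp(-34.15066)
Step 5: k = 1.18e+08 × 1.47420e-15 = 1.7396e-07 s⁻¹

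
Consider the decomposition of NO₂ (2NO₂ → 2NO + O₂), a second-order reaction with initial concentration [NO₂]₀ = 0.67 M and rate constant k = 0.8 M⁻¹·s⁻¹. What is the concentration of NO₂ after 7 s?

0.141 M

Step 1: For a second-order reaction: 1/[NO₂] = 1/[NO₂]₀ + kt
Step 2: 1/[NO₂] = 1/0.67 + 0.8 × 7
Step 3: 1/[NO₂] = 1.493 + 5.6 = 7.093
Step 4: [NO₂] = 1/7.093 = 0.141 M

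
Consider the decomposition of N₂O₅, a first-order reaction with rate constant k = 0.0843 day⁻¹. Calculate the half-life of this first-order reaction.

8.222 day

Step 1: For a first-order reaction, t₁/₂ = ln(2)/k
Step 2: t₁/₂ = ln(2)/0.0843
Step 3: t₁/₂ = 0.6931/0.0843 = 8.222 day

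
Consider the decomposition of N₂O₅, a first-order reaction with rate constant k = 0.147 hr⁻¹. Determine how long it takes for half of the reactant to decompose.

4.715 hr

Step 1: For a first-order reaction, t₁/₂ = ln(2)/k
Step 2: t₁/₂ = ln(2)/0.147
Step 3: t₁/₂ = 0.6931/0.147 = 4.715 hr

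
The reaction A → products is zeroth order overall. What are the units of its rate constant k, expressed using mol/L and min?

mol/L·min⁻¹

Step 1: For overall order n, rate = k × (concentration)^n.
Step 2: Rate has units mol/L·min⁻¹; concentration term has units (mol/L)^0.
Step 3: k = rate / (concentration)^n, so units of k = (mol/L)^(1-0)·min⁻¹ = mol/L·min⁻¹.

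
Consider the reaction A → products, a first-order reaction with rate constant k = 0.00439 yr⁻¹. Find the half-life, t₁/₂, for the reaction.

157.9 yr

Step 1: For a first-order reaction, t₁/₂ = ln(2)/k
Step 2: t₁/₂ = ln(2)/0.00439
Step 3: t₁/₂ = 0.6931/0.00439 = 157.9 yr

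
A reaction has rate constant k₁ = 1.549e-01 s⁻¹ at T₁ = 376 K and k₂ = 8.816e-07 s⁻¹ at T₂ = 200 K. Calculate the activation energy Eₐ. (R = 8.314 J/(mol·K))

42.9 kJ/mol

Step 1: Use the two-temperature Arrhenius form: ln(k₂/k₁) = -Eₐ/R × (1/T₂ - 1/T₁)
Step 2: ln(k₂/k₁) = ln(8.816e-07/1.549e-01) = ln(5.69141e-06) = -12.0766
Step 3: 1/T₂ - 1/T₁ = 1/200 - 1/376 = 2.340426e-03 K⁻¹
Step 4: Eₐ = -R × ln(k₂/k₁) / (1/T₂ - 1/T₁) = -8.314 × -12.0766 / 2.340426e-03
Step 5: Eₐ = 4.2900e+04 J/mol = 42.9 kJ/mol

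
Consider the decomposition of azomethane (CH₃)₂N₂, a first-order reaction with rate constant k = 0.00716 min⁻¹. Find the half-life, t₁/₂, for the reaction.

96.81 min

Step 1: For a first-order reaction, t₁/₂ = ln(2)/k
Step 2: t₁/₂ = ln(2)/0.00716
Step 3: t₁/₂ = 0.6931/0.00716 = 96.81 min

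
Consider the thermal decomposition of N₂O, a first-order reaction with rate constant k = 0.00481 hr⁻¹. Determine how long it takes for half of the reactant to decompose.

144.1 hr

Step 1: For a first-order reaction, t₁/₂ = ln(2)/k
Step 2: t₁/₂ = ln(2)/0.00481
Step 3: t₁/₂ = 0.6931/0.00481 = 144.1 hr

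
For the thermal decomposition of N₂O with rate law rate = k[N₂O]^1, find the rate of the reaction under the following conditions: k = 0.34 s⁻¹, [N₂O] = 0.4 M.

0.136 M/s

Step 1: Identify the rate law: rate = k[N₂O]^1
Step 2: Substitute values: rate = 0.34 × (0.4)^1
Step 3: Calculate: rate = 0.34 × 0.4 = 0.136 M/s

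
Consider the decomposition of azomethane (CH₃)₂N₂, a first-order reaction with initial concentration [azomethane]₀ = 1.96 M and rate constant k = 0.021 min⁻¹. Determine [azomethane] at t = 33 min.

0.9801 M

Step 1: For a first-order reaction: [azomethane] = [azomethane]₀ × e^(-kt)
Step 2: [azomethane] = 1.96 × e^(-0.021 × 33)
Step 3: [azomethane] = 1.96 × e^(-0.693)
Step 4: [azomethane] = 1.96 × 0.500074 = 0.9801 M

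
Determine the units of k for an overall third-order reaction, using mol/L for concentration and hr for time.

(mol/L)⁻²·hr⁻¹

Step 1: For overall order n, rate = k × (concentration)^n.
Step 2: Rate has units mol/L·hr⁻¹; concentration term has units (mol/L)^3.
Step 3: k = rate / (concentration)^n, so units of k = (mol/L)^(1-3)·hr⁻¹ = (mol/L)⁻²·hr⁻¹.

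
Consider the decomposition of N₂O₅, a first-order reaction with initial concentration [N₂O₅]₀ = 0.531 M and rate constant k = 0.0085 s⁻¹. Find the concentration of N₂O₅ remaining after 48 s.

0.3531 M

Step 1: For a first-order reaction: [N₂O₅] = [N₂O₅]₀ × e^(-kt)
Step 2: [N₂O₅] = 0.531 × e^(-0.0085 × 48)
Step 3: [N₂O₅] = 0.531 × e^(-0.408)
Step 4: [N₂O₅] = 0.531 × 0.664979 = 0.3531 M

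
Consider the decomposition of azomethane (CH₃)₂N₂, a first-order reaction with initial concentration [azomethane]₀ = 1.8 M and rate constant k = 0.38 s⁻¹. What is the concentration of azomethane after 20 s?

0.0009008 M

Step 1: For a first-order reaction: [azomethane] = [azomethane]₀ × e^(-kt)
Step 2: [azomethane] = 1.8 × e^(-0.38 × 20)
Step 3: [azomethane] = 1.8 × e^(-7.6)
Step 4: [azomethane] = 1.8 × 0.000500451 = 0.0009008 M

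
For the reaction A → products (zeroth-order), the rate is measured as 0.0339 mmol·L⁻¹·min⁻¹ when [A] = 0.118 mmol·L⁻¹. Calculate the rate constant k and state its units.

0.0339 mmol·L⁻¹·min⁻¹

Step 1: For a zeroth-order reaction, rate = k (independent of concentration).
Step 2: k = rate = 0.0339 mmol·L⁻¹·min⁻¹.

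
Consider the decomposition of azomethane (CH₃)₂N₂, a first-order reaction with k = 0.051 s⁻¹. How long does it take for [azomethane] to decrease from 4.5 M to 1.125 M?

27.18 s

Step 1: For first-order: t = ln([azomethane]₀/[azomethane])/k
Step 2: t = ln(4.5/1.125)/0.051
Step 3: t = ln(4)/0.051
Step 4: t = 1.386/0.051 = 27.18 s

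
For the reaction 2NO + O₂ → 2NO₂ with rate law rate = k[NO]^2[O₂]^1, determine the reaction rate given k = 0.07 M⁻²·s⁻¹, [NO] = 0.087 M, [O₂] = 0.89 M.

0.0004715 M/s

Step 1: The rate law is rate = k[NO]^2[O₂]^1
Step 2: Substitute: rate = 0.07 × (0.087)^2 × (0.89)^1
Step 3: rate = 0.07 × 0.007569 × 0.89 = 0.000471549 M/s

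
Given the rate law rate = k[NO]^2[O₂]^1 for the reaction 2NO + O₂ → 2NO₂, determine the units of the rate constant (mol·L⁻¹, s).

(mol·L⁻¹)⁻²·s⁻¹

Step 1: Overall order = 2 + 1 = 3.
Step 2: rate has units mol·L⁻¹·s⁻¹; [NO]^2[O₂]^1 has units (mol·L⁻¹)^3.
Step 3: k = rate/([NO]^2[O₂]^1), so units of k = (mol·L⁻¹)^(1-3)·s⁻¹ = (mol·L⁻¹)⁻²·s⁻¹.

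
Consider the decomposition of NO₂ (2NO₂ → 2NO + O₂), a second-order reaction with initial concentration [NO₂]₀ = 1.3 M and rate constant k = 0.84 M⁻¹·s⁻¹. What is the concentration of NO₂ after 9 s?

0.1201 M

Step 1: For a second-order reaction: 1/[NO₂] = 1/[NO₂]₀ + kt
Step 2: 1/[NO₂] = 1/1.3 + 0.84 × 9
Step 3: 1/[NO₂] = 0.7692 + 7.56 = 8.329
Step 4: [NO₂] = 1/8.329 = 0.1201 M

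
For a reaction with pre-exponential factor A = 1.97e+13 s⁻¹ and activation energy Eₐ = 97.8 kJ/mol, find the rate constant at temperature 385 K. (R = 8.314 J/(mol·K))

1.06e+00 s⁻¹

Step 1: Use the Arrhenius equation: k = A × exp(-Eₐ/RT)
Step 2: Convert Eₐ to J/mol: 97.8 kJ/mol = 97800 J/mol
Step 3: Calculate the exponent: -Eₐ/(RT) = -97800/(8.314 × 385) = -30.55400
Step 4: k = 1.97e+13 × exp(-30.55400)
Step 5: k = 1.97e+13 × 5.37733e-14 = 1.0593e+00 s⁻¹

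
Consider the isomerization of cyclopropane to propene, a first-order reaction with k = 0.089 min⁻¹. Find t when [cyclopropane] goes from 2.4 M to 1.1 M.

8.766 min

Step 1: For first-order: t = ln([cyclopropane]₀/[cyclopropane])/k
Step 2: t = ln(2.4/1.1)/0.089
Step 3: t = ln(2.182)/0.089
Step 4: t = 0.7802/0.089 = 8.766 min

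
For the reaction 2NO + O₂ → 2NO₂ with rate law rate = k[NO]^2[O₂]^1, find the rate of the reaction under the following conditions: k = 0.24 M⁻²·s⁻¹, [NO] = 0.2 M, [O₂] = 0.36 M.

0.003456 M/s

Step 1: The rate law is rate = k[NO]^2[O₂]^1
Step 2: Substitute: rate = 0.24 × (0.2)^2 × (0.36)^1
Step 3: rate = 0.24 × 0.04 × 0.36 = 0.003456 M/s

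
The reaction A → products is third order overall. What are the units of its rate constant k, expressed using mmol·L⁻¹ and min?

(mmol·L⁻¹)⁻²·min⁻¹

Step 1: For overall order n, rate = k × (concentration)^n.
Step 2: Rate has units mmol·L⁻¹·min⁻¹; concentration term has units (mmol·L⁻¹)^3.
Step 3: k = rate / (concentration)^n, so units of k = (mmol·L⁻¹)^(1-3)·min⁻¹ = (mmol·L⁻¹)⁻²·min⁻¹.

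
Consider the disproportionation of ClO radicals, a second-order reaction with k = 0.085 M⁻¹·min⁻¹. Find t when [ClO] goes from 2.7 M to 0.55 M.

17.03 min

Step 1: For second-order: t = (1/[ClO] - 1/[ClO]₀)/k
Step 2: t = (1/0.55 - 1/2.7)/0.085
Step 3: t = (1.818 - 0.3704)/0.085
Step 4: t = 1.448/0.085 = 17.03 min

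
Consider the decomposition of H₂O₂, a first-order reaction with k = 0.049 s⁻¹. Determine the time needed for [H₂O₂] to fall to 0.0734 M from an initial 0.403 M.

34.76 s

Step 1: For first-order: t = ln([H₂O₂]₀/[H₂O₂])/k
Step 2: t = ln(0.403/0.0734)/0.049
Step 3: t = ln(5.49)/0.049
Step 4: t = 1.703/0.049 = 34.76 s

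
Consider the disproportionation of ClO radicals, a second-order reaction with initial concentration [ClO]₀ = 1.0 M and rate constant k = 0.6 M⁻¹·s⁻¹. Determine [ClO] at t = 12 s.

0.122 M

Step 1: For a second-order reaction: 1/[ClO] = 1/[ClO]₀ + kt
Step 2: 1/[ClO] = 1/1.0 + 0.6 × 12
Step 3: 1/[ClO] = 1 + 7.2 = 8.2
Step 4: [ClO] = 1/8.2 = 0.122 M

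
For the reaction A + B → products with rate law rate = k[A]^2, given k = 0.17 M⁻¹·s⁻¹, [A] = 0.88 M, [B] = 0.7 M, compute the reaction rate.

0.1316 M/s

Step 1: The rate law is rate = k[A]^2
Step 2: Note that the rate does not depend on [B] (zero order in B).
Step 3: rate = 0.17 × (0.88)^2 = 0.131648 M/s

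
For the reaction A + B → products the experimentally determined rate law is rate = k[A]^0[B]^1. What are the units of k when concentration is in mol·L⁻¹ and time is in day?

day⁻¹

Step 1: Overall order = 0 + 1 = 1.
Step 2: rate has units mol·L⁻¹·day⁻¹; [A]^0[B]^1 has units (mol·L⁻¹)^1.
Step 3: k = rate/([A]^0[B]^1), so units of k = (mol·L⁻¹)^(1-1)·day⁻¹ = day⁻¹.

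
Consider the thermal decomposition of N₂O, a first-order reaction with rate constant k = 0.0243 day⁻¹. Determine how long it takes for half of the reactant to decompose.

28.52 day

Step 1: For a first-order reaction, t₁/₂ = ln(2)/k
Step 2: t₁/₂ = ln(2)/0.0243
Step 3: t₁/₂ = 0.6931/0.0243 = 28.52 day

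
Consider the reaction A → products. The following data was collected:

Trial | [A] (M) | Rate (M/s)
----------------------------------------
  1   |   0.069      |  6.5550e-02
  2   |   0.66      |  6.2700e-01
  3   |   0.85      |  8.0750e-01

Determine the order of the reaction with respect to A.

first order (1)

Step 1: Compare trials to find order n where rate₂/rate₁ = ([A]₂/[A]₁)^n
Step 2: rate₂/rate₁ = 6.2700e-01/6.5550e-02 = 9.565
Step 3: [A]₂/[A]₁ = 0.66/0.069 = 9.565
Step 4: n = ln(9.565)/ln(9.565) = 1.00 ≈ 1
Step 5: The reaction is first order in A.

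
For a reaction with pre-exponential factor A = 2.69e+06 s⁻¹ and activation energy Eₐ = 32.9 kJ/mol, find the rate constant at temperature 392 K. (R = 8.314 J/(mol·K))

1.11e+02 s⁻¹

Step 1: Use the Arrhenius equation: k = A × exp(-Eₐ/RT)
Step 2: Convert Eₐ to J/mol: 32.9 kJ/mol = 32900 J/mol
Step 3: Calculate the exponent: -Eₐ/(RT) = -32900/(8.314 × 392) = -10.09485
Step 4: k = 2.69e+06 × exp(-10.09485)
Step 5: k = 2.69e+06 × 4.12917e-05 = 1.1107e+02 s⁻¹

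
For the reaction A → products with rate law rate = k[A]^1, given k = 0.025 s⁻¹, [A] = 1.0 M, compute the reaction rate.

0.025 M/s

Step 1: Identify the rate law: rate = k[A]^1
Step 2: Substitute values: rate = 0.025 × (1.0)^1
Step 3: Calculate: rate = 0.025 × 1 = 0.025 M/s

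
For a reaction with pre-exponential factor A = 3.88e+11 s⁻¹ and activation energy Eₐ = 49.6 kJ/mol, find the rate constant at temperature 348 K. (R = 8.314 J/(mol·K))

1.39e+04 s⁻¹

Step 1: Use the Arrhenius equation: k = A × exp(-Eₐ/RT)
Step 2: Convert Eₐ to J/mol: 49.6 kJ/mol = 49600 J/mol
Step 3: Calculate the exponent: -Eₐ/(RT) = -49600/(8.314 × 348) = -17.14322
Step 4: k = 3.88e+11 × exp(-17.14322)
Step 5: k = 3.88e+11 × 3.58752e-08 = 1.3920e+04 s⁻¹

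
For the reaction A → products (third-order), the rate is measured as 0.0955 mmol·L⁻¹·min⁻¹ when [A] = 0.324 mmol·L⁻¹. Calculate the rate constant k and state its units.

2.808 (mmol·L⁻¹)⁻²·min⁻¹

Step 1: rate = k[A]^3, so k = rate / [A]^3.
Step 2: k = 0.0955 / (0.324)^3 = 0.0955 / 0.03401.
Step 3: k = 2.808 (mmol·L⁻¹)⁻²·min⁻¹.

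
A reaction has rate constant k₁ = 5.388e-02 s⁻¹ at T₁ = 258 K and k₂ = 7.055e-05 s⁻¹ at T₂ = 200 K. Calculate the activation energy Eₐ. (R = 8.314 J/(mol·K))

49.1 kJ/mol

Step 1: Use the two-temperature Arrhenius form: ln(k₂/k₁) = -Eₐ/R × (1/T₂ - 1/T₁)
Step 2: ln(k₂/k₁) = ln(7.055e-05/5.388e-02) = ln(0.00130939) = -6.63819
Step 3: 1/T₂ - 1/T₁ = 1/200 - 1/258 = 1.124031e-03 K⁻¹
Step 4: Eₐ = -R × ln(k₂/k₁) / (1/T₂ - 1/T₁) = -8.314 × -6.63819 / 1.124031e-03
Step 5: Eₐ = 4.9100e+04 J/mol = 49.1 kJ/mol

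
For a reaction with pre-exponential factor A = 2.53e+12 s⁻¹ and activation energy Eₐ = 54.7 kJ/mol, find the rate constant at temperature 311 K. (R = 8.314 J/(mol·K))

1.64e+03 s⁻¹

Step 1: Use the Arrhenius equation: k = A × exp(-Eₐ/RT)
Step 2: Convert Eₐ to J/mol: 54.7 kJ/mol = 54700 J/mol
Step 3: Calculate the exponent: -Eₐ/(RT) = -54700/(8.314 × 311) = -21.15519
Step 4: k = 2.53e+12 × exp(-21.15519)
Step 5: k = 2.53e+12 × 6.49259e-10 = 1.6426e+03 s⁻¹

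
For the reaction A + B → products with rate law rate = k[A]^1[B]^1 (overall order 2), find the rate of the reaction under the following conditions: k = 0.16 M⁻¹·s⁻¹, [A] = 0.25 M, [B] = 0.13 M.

0.0052 M/s

Step 1: The rate law is rate = k[A]^1[B]^1, overall order = 1+1 = 2
Step 2: Substitute values: rate = 0.16 × (0.25)^1 × (0.13)^1
Step 3: rate = 0.16 × 0.25 × 0.13 = 0.0052 M/s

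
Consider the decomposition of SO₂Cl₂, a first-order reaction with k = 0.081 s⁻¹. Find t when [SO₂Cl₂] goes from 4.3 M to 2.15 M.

8.557 s

Step 1: For first-order: t = ln([SO₂Cl₂]₀/[SO₂Cl₂])/k
Step 2: t = ln(4.3/2.15)/0.081
Step 3: t = ln(2)/0.081
Step 4: t = 0.6931/0.081 = 8.557 s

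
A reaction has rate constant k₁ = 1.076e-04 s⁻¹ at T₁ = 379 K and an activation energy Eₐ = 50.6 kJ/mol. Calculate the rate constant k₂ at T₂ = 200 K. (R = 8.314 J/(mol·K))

6.166e-11 s⁻¹

Step 1: Use the two-temperature Arrhenius form: ln(k₂/k₁) = -Eₐ/R × (1/T₂ - 1/T₁)
Step 2: Convert Eₐ to J/mol: 50.6 kJ/mol = 50600 J/mol
Step 3: 1/T₂ - 1/T₁ = 1/200 - 1/379 = 2.361478e-03 K⁻¹
Step 4: ln(k₂/k₁) = -50600/8.314 × 2.361478e-03 = -14.37224
Step 5: k₂ = k₁ × exp(-14.37224) = 1.076e-04 × 5.73080e-07 = 6.166e-11 s⁻¹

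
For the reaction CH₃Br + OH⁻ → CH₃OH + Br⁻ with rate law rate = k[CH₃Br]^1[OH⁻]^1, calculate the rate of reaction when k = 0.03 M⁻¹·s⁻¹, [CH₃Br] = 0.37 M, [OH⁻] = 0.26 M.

0.002886 M/s

Step 1: The rate law is rate = k[CH₃Br]^1[OH⁻]^1
Step 2: Substitute: rate = 0.03 × (0.37)^1 × (0.26)^1
Step 3: rate = 0.03 × 0.37 × 0.26 = 0.002886 M/s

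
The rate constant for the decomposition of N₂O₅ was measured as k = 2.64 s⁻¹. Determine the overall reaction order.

first order (1)

Step 1: The units of k for an nth-order reaction are (concentration)^(1-n)·(time)⁻¹.
Step 2: Here k has units s⁻¹, so the concentration exponent is 0.
Step 3: 1 - n = 0 ⇒ n = 1. The reaction is first order.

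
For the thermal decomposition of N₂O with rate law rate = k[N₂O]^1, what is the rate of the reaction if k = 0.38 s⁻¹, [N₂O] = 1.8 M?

0.684 M/s

Step 1: Identify the rate law: rate = k[N₂O]^1
Step 2: Substitute values: rate = 0.38 × (1.8)^1
Step 3: Calculate: rate = 0.38 × 1.8 = 0.684 M/s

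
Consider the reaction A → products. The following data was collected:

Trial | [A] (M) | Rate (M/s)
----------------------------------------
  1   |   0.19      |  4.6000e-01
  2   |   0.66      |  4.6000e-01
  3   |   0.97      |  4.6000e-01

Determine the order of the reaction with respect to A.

zeroth order (0)

Step 1: Compare trials - when concentration changes, rate stays constant.
Step 2: rate₂/rate₁ = 4.6000e-01/4.6000e-01 = 1
Step 3: [A]₂/[A]₁ = 0.66/0.19 = 3.474
Step 4: Since rate ratio ≈ (conc ratio)^0, the reaction is zeroth order.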